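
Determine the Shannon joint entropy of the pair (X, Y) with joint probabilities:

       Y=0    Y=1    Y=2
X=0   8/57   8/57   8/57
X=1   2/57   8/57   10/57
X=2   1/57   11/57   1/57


H(X,Y) = -Σ p(x,y) log₂ p(x,y)
  p(0,0)=8/57: -0.1404 × log₂(0.1404) = 0.3976
  p(0,1)=8/57: -0.1404 × log₂(0.1404) = 0.3976
  p(0,2)=8/57: -0.1404 × log₂(0.1404) = 0.3976
  p(1,0)=2/57: -0.0351 × log₂(0.0351) = 0.1696
  p(1,1)=8/57: -0.1404 × log₂(0.1404) = 0.3976
  p(1,2)=10/57: -0.1754 × log₂(0.1754) = 0.4405
  p(2,0)=1/57: -0.0175 × log₂(0.0175) = 0.1023
  p(2,1)=11/57: -0.1930 × log₂(0.1930) = 0.4580
  p(2,2)=1/57: -0.0175 × log₂(0.0175) = 0.1023
H(X,Y) = 2.8632 bits


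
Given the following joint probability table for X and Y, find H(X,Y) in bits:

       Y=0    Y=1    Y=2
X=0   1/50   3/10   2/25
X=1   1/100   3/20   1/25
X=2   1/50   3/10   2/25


H(X,Y) = -Σ p(x,y) log₂ p(x,y)
  p(0,0)=1/50: -0.0200 × log₂(0.0200) = 0.1129
  p(0,1)=3/10: -0.3000 × log₂(0.3000) = 0.5211
  p(0,2)=2/25: -0.0800 × log₂(0.0800) = 0.2915
  p(1,0)=1/100: -0.0100 × log₂(0.0100) = 0.0664
  p(1,1)=3/20: -0.1500 × log₂(0.1500) = 0.4105
  p(1,2)=1/25: -0.0400 × log₂(0.0400) = 0.1858
  p(2,0)=1/50: -0.0200 × log₂(0.0200) = 0.1129
  p(2,1)=3/10: -0.3000 × log₂(0.3000) = 0.5211
  p(2,2)=2/25: -0.0800 × log₂(0.0800) = 0.2915
H(X,Y) = 2.5137 bits


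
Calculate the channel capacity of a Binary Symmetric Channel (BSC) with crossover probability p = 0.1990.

For BSC with error probability p:
C = 1 - H(p) where H(p) is binary entropy
H(0.1990) = -0.1990 × log₂(0.1990) - 0.8010 × log₂(0.8010)
H(p) = 0.7199
C = 1 - 0.7199 = 0.2801 bits/use


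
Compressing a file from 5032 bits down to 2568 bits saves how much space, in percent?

Space savings = (1 - Compressed/Original) × 100%
= (1 - 2568/5032) × 100%
= 48.97%


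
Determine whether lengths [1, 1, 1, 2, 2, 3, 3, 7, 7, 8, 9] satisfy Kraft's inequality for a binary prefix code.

Kraft inequality: Σ 2^(-l_i) ≤ 1 for prefix-free code
Calculating: 2^(-1) + 2^(-1) + 2^(-1) + 2^(-2) + 2^(-2) + 2^(-3) + 2^(-3) + 2^(-7) + 2^(-7) + 2^(-8) + 2^(-9)
= 0.5 + 0.5 + 0.5 + 0.25 + 0.25 + 0.125 + 0.125 + 0.0078125 + 0.0078125 + 0.00390625 + 0.001953125
= 2.2715
Since 2.2715 > 1, prefix-free code does not exist


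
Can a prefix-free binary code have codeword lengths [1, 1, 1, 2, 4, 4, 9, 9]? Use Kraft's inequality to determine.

Kraft inequality: Σ 2^(-l_i) ≤ 1 for prefix-free code
Calculating: 2^(-1) + 2^(-1) + 2^(-1) + 2^(-2) + 2^(-4) + 2^(-4) + 2^(-9) + 2^(-9)
= 0.5 + 0.5 + 0.5 + 0.25 + 0.0625 + 0.0625 + 0.001953125 + 0.001953125
= 1.8789
Since 1.8789 > 1, prefix-free code does not exist


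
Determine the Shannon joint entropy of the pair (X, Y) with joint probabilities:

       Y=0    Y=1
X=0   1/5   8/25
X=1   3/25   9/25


H(X,Y) = -Σ p(x,y) log₂ p(x,y)
  p(0,0)=1/5: -0.2000 × log₂(0.2000) = 0.4644
  p(0,1)=8/25: -0.3200 × log₂(0.3200) = 0.5260
  p(1,0)=3/25: -0.1200 × log₂(0.1200) = 0.3671
  p(1,1)=9/25: -0.3600 × log₂(0.3600) = 0.5306
H(X,Y) = 1.8881 bits


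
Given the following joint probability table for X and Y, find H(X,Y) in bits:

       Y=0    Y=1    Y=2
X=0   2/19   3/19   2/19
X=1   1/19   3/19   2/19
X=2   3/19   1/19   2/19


H(X,Y) = -Σ p(x,y) log₂ p(x,y)
  p(0,0)=2/19: -0.1053 × log₂(0.1053) = 0.3419
  p(0,1)=3/19: -0.1579 × log₂(0.1579) = 0.4205
  p(0,2)=2/19: -0.1053 × log₂(0.1053) = 0.3419
  p(1,0)=1/19: -0.0526 × log₂(0.0526) = 0.2236
  p(1,1)=3/19: -0.1579 × log₂(0.1579) = 0.4205
  p(1,2)=2/19: -0.1053 × log₂(0.1053) = 0.3419
  p(2,0)=3/19: -0.1579 × log₂(0.1579) = 0.4205
  p(2,1)=1/19: -0.0526 × log₂(0.0526) = 0.2236
  p(2,2)=2/19: -0.1053 × log₂(0.1053) = 0.3419
H(X,Y) = 3.0761 bits


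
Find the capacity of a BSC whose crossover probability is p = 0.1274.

For BSC with error probability p:
C = 1 - H(p) where H(p) is binary entropy
H(0.1274) = -0.1274 × log₂(0.1274) - 0.8726 × log₂(0.8726)
H(p) = 0.5503
C = 1 - 0.5503 = 0.4497 bits/use


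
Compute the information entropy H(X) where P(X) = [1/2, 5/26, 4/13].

H(X) = -Σ p(x) log₂ p(x)
  -1/2 × log₂(1/2) = 0.5000
  -5/26 × log₂(5/26) = 0.4574
  -4/13 × log₂(4/13) = 0.5232
H(X) = 1.4806 bits


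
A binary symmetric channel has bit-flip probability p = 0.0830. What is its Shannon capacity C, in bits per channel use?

For BSC with error probability p:
C = 1 - H(p) where H(p) is binary entropy
H(0.0830) = -0.0830 × log₂(0.0830) - 0.9170 × log₂(0.9170)
H(p) = 0.4127
C = 1 - 0.4127 = 0.5873 bits/use


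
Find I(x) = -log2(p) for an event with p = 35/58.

Information content I(x) = -log₂(p(x))
I = -log₂(35/58) = -log₂(0.6034)
I = 0.7287 bits


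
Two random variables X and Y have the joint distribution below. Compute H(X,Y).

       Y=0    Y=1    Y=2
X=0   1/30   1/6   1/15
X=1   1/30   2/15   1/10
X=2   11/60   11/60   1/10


H(X,Y) = -Σ p(x,y) log₂ p(x,y)
  p(0,0)=1/30: -0.0333 × log₂(0.0333) = 0.1636
  p(0,1)=1/6: -0.1667 × log₂(0.1667) = 0.4308
  p(0,2)=1/15: -0.0667 × log₂(0.0667) = 0.2605
  p(1,0)=1/30: -0.0333 × log₂(0.0333) = 0.1636
  p(1,1)=2/15: -0.1333 × log₂(0.1333) = 0.3876
  p(1,2)=1/10: -0.1000 × log₂(0.1000) = 0.3322
  p(2,0)=11/60: -0.1833 × log₂(0.1833) = 0.4487
  p(2,1)=11/60: -0.1833 × log₂(0.1833) = 0.4487
  p(2,2)=1/10: -0.1000 × log₂(0.1000) = 0.3322
H(X,Y) = 2.9678 bits


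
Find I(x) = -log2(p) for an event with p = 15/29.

Information content I(x) = -log₂(p(x))
I = -log₂(15/29) = -log₂(0.5172)
I = 0.9511 bits


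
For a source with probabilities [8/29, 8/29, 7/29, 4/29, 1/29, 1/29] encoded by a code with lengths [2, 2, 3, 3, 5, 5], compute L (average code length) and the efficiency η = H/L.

Average length L = Σ p_i × l_i = 2.5862 bits
Entropy H = 2.2493 bits
Efficiency η = H/L × 100% = 86.97%


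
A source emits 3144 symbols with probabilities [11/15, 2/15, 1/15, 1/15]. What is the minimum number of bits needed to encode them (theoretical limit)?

Entropy H = 1.2366 bits/symbol
Minimum bits = H × n = 1.2366 × 3144
= 3888.00 bits


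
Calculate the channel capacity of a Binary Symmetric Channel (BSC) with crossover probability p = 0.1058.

For BSC with error probability p:
C = 1 - H(p) where H(p) is binary entropy
H(0.1058) = -0.1058 × log₂(0.1058) - 0.8942 × log₂(0.8942)
H(p) = 0.4871
C = 1 - 0.4871 = 0.5129 bits/use


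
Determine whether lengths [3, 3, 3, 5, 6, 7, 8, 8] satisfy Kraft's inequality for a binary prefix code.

Kraft inequality: Σ 2^(-l_i) ≤ 1 for prefix-free code
Calculating: 2^(-3) + 2^(-3) + 2^(-3) + 2^(-5) + 2^(-6) + 2^(-7) + 2^(-8) + 2^(-8)
= 0.125 + 0.125 + 0.125 + 0.03125 + 0.015625 + 0.0078125 + 0.00390625 + 0.00390625
= 0.4375
Since 0.4375 ≤ 1, prefix-free code exists


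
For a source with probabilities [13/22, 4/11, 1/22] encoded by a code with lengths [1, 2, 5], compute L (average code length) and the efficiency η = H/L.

Average length L = Σ p_i × l_i = 1.5455 bits
Entropy H = 1.1819 bits
Efficiency η = H/L × 100% = 76.48%


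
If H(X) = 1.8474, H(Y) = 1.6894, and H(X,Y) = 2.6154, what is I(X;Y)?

I(X;Y) = H(X) + H(Y) - H(X,Y)
I(X;Y) = 1.8474 + 1.6894 - 2.6154 = 0.9214 bits


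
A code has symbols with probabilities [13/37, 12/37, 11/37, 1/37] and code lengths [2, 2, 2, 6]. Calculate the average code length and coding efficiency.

Average length L = Σ p_i × l_i = 2.1081 bits
Entropy H = 1.7181 bits
Efficiency η = H/L × 100% = 81.50%


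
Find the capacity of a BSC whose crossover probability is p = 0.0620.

For BSC with error probability p:
C = 1 - H(p) where H(p) is binary entropy
H(0.0620) = -0.0620 × log₂(0.0620) - 0.9380 × log₂(0.9380)
H(p) = 0.3353
C = 1 - 0.3353 = 0.6647 bits/use


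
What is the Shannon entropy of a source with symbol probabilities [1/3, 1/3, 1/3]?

H(X) = -Σ p(x) log₂ p(x)
  -1/3 × log₂(1/3) = 0.5283
  -1/3 × log₂(1/3) = 0.5283
  -1/3 × log₂(1/3) = 0.5283
H(X) = 1.5850 bits


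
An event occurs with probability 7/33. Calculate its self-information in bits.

Information content I(x) = -log₂(p(x))
I = -log₂(7/33) = -log₂(0.2121)
I = 2.2370 bits


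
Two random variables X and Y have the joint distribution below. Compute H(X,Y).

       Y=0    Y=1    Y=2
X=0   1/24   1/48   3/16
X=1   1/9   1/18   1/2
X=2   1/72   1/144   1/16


H(X,Y) = -Σ p(x,y) log₂ p(x,y)
  p(0,0)=1/24: -0.0417 × log₂(0.0417) = 0.1910
  p(0,1)=1/48: -0.0208 × log₂(0.0208) = 0.1164
  p(0,2)=3/16: -0.1875 × log₂(0.1875) = 0.4528
  p(1,0)=1/9: -0.1111 × log₂(0.1111) = 0.3522
  p(1,1)=1/18: -0.0556 × log₂(0.0556) = 0.2317
  p(1,2)=1/2: -0.5000 × log₂(0.5000) = 0.5000
  p(2,0)=1/72: -0.0139 × log₂(0.0139) = 0.0857
  p(2,1)=1/144: -0.0069 × log₂(0.0069) = 0.0498
  p(2,2)=1/16: -0.0625 × log₂(0.0625) = 0.2500
H(X,Y) = 2.2296 bits


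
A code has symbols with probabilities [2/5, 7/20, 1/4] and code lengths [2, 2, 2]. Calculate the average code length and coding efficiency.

Average length L = Σ p_i × l_i = 2.0000 bits
Entropy H = 1.5589 bits
Efficiency η = H/L × 100% = 77.94%


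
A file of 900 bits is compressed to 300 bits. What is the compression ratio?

Compression ratio = Original / Compressed
= 900 / 300 = 3.00:1


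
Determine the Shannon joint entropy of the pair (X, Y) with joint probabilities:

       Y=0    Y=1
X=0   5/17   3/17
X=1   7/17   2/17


H(X,Y) = -Σ p(x,y) log₂ p(x,y)
  p(0,0)=5/17: -0.2941 × log₂(0.2941) = 0.5193
  p(0,1)=3/17: -0.1765 × log₂(0.1765) = 0.4416
  p(1,0)=7/17: -0.4118 × log₂(0.4118) = 0.5271
  p(1,1)=2/17: -0.1176 × log₂(0.1176) = 0.3632
H(X,Y) = 1.8512 bits


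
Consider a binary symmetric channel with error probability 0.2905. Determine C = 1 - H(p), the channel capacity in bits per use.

For BSC with error probability p:
C = 1 - H(p) where H(p) is binary entropy
H(0.2905) = -0.2905 × log₂(0.2905) - 0.7095 × log₂(0.7095)
H(p) = 0.8694
C = 1 - 0.8694 = 0.1306 bits/use


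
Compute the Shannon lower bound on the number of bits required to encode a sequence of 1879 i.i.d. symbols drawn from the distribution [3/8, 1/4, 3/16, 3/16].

Entropy H = 1.9363 bits/symbol
Minimum bits = H × n = 1.9363 × 1879
= 3638.27 bits


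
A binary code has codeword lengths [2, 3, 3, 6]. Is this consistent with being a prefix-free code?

Kraft inequality: Σ 2^(-l_i) ≤ 1 for prefix-free code
Calculating: 2^(-2) + 2^(-3) + 2^(-3) + 2^(-6)
= 0.25 + 0.125 + 0.125 + 0.015625
= 0.5156
Since 0.5156 ≤ 1, prefix-free code exists


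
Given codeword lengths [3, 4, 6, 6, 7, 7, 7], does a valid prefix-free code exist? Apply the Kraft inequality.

Kraft inequality: Σ 2^(-l_i) ≤ 1 for prefix-free code
Calculating: 2^(-3) + 2^(-4) + 2^(-6) + 2^(-6) + 2^(-7) + 2^(-7) + 2^(-7)
= 0.125 + 0.0625 + 0.015625 + 0.015625 + 0.0078125 + 0.0078125 + 0.0078125
= 0.2422
Since 0.2422 ≤ 1, prefix-free code exists


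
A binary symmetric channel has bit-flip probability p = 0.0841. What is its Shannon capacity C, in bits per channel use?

For BSC with error probability p:
C = 1 - H(p) where H(p) is binary entropy
H(0.0841) = -0.0841 × log₂(0.0841) - 0.9159 × log₂(0.9159)
H(p) = 0.4165
C = 1 - 0.4165 = 0.5835 bits/use


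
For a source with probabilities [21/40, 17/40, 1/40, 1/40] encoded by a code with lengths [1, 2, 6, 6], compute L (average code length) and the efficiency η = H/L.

Average length L = Σ p_i × l_i = 1.6750 bits
Entropy H = 1.2788 bits
Efficiency η = H/L × 100% = 76.35%


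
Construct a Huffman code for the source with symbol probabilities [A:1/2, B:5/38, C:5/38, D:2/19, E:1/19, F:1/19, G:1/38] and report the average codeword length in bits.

Huffman tree construction:
Combine smallest probabilities repeatedly
Resulting codes:
  A: 0 (length 1)
  B: 101 (length 3)
  C: 110 (length 3)
  D: 100 (length 3)
  E: 11111 (length 5)
  F: 1110 (length 4)
  G: 11110 (length 5)
Average length = Σ p(s) × length(s) = 2.2105 bits


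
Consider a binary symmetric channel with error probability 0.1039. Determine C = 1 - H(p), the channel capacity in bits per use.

For BSC with error probability p:
C = 1 - H(p) where H(p) is binary entropy
H(0.1039) = -0.1039 × log₂(0.1039) - 0.8961 × log₂(0.8961)
H(p) = 0.4812
C = 1 - 0.4812 = 0.5188 bits/use


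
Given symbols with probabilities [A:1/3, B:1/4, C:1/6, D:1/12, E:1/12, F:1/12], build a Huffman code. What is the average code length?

Huffman tree construction:
Combine smallest probabilities repeatedly
Resulting codes:
  A: 11 (length 2)
  B: 01 (length 2)
  C: 101 (length 3)
  D: 000 (length 3)
  E: 001 (length 3)
  F: 100 (length 3)
Average length = Σ p(s) × length(s) = 2.4167 bits


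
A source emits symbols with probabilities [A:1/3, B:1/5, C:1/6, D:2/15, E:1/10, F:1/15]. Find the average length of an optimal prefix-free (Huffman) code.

Huffman tree construction:
Combine smallest probabilities repeatedly
Resulting codes:
  A: 11 (length 2)
  B: 01 (length 2)
  C: 101 (length 3)
  D: 100 (length 3)
  E: 001 (length 3)
  F: 000 (length 3)
Average length = Σ p(s) × length(s) = 2.4667 bits


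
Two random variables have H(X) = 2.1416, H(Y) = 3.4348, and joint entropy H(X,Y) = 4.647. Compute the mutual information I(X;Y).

I(X;Y) = H(X) + H(Y) - H(X,Y)
I(X;Y) = 2.1416 + 3.4348 - 4.647 = 0.9294 bits


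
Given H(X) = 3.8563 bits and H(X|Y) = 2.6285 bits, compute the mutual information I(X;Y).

I(X;Y) = H(X) - H(X|Y)
I(X;Y) = 3.8563 - 2.6285 = 1.2278 bits


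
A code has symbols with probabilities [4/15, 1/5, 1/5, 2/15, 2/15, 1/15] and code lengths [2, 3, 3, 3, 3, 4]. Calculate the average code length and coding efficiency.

Average length L = Σ p_i × l_i = 2.8000 bits
Entropy H = 2.4729 bits
Efficiency η = H/L × 100% = 88.32%


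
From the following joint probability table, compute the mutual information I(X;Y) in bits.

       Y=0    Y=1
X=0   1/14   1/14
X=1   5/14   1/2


H(X) = 0.5917, H(Y) = 0.9852, H(X,Y) = 1.5744
I(X;Y) = H(X) + H(Y) - H(X,Y) = 0.0025 bits


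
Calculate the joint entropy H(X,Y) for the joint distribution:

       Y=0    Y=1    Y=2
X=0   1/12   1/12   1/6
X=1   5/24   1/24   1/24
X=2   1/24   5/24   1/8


H(X,Y) = -Σ p(x,y) log₂ p(x,y)
  p(0,0)=1/12: -0.0833 × log₂(0.0833) = 0.2987
  p(0,1)=1/12: -0.0833 × log₂(0.0833) = 0.2987
  p(0,2)=1/6: -0.1667 × log₂(0.1667) = 0.4308
  p(1,0)=5/24: -0.2083 × log₂(0.2083) = 0.4715
  p(1,1)=1/24: -0.0417 × log₂(0.0417) = 0.1910
  p(1,2)=1/24: -0.0417 × log₂(0.0417) = 0.1910
  p(2,0)=1/24: -0.0417 × log₂(0.0417) = 0.1910
  p(2,1)=5/24: -0.2083 × log₂(0.2083) = 0.4715
  p(2,2)=1/8: -0.1250 × log₂(0.1250) = 0.3750
H(X,Y) = 2.9194 bits


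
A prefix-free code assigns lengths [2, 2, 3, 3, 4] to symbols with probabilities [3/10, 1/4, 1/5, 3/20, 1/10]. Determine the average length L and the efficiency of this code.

Average length L = Σ p_i × l_i = 2.5500 bits
Entropy H = 2.2282 bits
Efficiency η = H/L × 100% = 87.38%


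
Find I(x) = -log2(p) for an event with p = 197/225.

Information content I(x) = -log₂(p(x))
I = -log₂(197/225) = -log₂(0.8756)
I = 0.1917 bits


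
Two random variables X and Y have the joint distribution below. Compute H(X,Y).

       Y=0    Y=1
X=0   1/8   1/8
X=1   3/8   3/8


H(X,Y) = -Σ p(x,y) log₂ p(x,y)
  p(0,0)=1/8: -0.1250 × log₂(0.1250) = 0.3750
  p(0,1)=1/8: -0.1250 × log₂(0.1250) = 0.3750
  p(1,0)=3/8: -0.3750 × log₂(0.3750) = 0.5306
  p(1,1)=3/8: -0.3750 × log₂(0.3750) = 0.5306
H(X,Y) = 1.8113 bits


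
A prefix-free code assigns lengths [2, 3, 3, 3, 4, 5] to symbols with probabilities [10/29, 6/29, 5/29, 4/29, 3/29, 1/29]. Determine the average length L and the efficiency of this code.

Average length L = Σ p_i × l_i = 2.8276 bits
Entropy H = 2.3375 bits
Efficiency η = H/L × 100% = 82.67%


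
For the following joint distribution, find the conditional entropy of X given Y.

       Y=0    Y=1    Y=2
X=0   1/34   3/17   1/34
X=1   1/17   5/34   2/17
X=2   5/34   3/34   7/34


H(X|Y) = Σ_y p(y) H(X|Y=y)
  p(Y=0) = 4/17, H(X|Y=0) = 1.2988
  p(Y=1) = 7/17, H(X|Y=1) = 1.5306
  p(Y=2) = 6/17, H(X|Y=2) = 1.2807
H(X|Y) = 0.2353×1.2988 + 0.4118×1.5306 + 0.3529×1.2807 = 1.3879 bits


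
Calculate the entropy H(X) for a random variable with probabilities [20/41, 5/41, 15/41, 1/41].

H(X) = -Σ p(x) log₂ p(x)
  -20/41 × log₂(20/41) = 0.5052
  -5/41 × log₂(5/41) = 0.3702
  -15/41 × log₂(15/41) = 0.5307
  -1/41 × log₂(1/41) = 0.1307
H(X) = 1.5368 bits


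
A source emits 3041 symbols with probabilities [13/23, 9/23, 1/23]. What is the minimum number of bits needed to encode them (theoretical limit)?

Entropy H = 1.1916 bits/symbol
Minimum bits = H × n = 1.1916 × 3041
= 3623.67 bits


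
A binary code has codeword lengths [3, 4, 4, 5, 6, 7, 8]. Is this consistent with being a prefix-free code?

Kraft inequality: Σ 2^(-l_i) ≤ 1 for prefix-free code
Calculating: 2^(-3) + 2^(-4) + 2^(-4) + 2^(-5) + 2^(-6) + 2^(-7) + 2^(-8)
= 0.125 + 0.0625 + 0.0625 + 0.03125 + 0.015625 + 0.0078125 + 0.00390625
= 0.3086
Since 0.3086 ≤ 1, prefix-free code exists


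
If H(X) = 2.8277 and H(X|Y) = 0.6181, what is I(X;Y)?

I(X;Y) = H(X) - H(X|Y)
I(X;Y) = 2.8277 - 0.6181 = 2.2096 bits


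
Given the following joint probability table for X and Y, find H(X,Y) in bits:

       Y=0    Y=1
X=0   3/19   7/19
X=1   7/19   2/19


H(X,Y) = -Σ p(x,y) log₂ p(x,y)
  p(0,0)=3/19: -0.1579 × log₂(0.1579) = 0.4205
  p(0,1)=7/19: -0.3684 × log₂(0.3684) = 0.5307
  p(1,0)=7/19: -0.3684 × log₂(0.3684) = 0.5307
  p(1,1)=2/19: -0.1053 × log₂(0.1053) = 0.3419
H(X,Y) = 1.8238 bits


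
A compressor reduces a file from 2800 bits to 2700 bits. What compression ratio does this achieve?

Compression ratio = Original / Compressed
= 2800 / 2700 = 1.04:1


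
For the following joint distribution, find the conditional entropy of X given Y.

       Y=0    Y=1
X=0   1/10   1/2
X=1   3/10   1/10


H(X|Y) = Σ_y p(y) H(X|Y=y)
  p(Y=0) = 2/5, H(X|Y=0) = 0.8113
  p(Y=1) = 3/5, H(X|Y=1) = 0.6500
H(X|Y) = 0.4000×0.8113 + 0.6000×0.6500 = 0.7145 bits


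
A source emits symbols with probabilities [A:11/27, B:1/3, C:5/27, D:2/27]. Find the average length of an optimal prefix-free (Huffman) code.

Huffman tree construction:
Combine smallest probabilities repeatedly
Resulting codes:
  A: 0 (length 1)
  B: 11 (length 2)
  C: 101 (length 3)
  D: 100 (length 3)
Average length = Σ p(s) × length(s) = 1.8519 bits


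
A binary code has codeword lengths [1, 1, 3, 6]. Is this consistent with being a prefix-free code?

Kraft inequality: Σ 2^(-l_i) ≤ 1 for prefix-free code
Calculating: 2^(-1) + 2^(-1) + 2^(-3) + 2^(-6)
= 0.5 + 0.5 + 0.125 + 0.015625
= 1.1406
Since 1.1406 > 1, prefix-free code does not exist


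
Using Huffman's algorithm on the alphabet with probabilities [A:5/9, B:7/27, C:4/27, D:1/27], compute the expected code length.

Huffman tree construction:
Combine smallest probabilities repeatedly
Resulting codes:
  A: 1 (length 1)
  B: 01 (length 2)
  C: 001 (length 3)
  D: 000 (length 3)
Average length = Σ p(s) × length(s) = 1.6296 bits


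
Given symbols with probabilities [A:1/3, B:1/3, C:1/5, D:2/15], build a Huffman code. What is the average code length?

Huffman tree construction:
Combine smallest probabilities repeatedly
Resulting codes:
  A: 10 (length 2)
  B: 11 (length 2)
  C: 01 (length 2)
  D: 00 (length 2)
Average length = Σ p(s) × length(s) = 2.0000 bits


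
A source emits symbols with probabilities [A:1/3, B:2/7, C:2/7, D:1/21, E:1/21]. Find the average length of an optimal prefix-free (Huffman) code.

Huffman tree construction:
Combine smallest probabilities repeatedly
Resulting codes:
  A: 11 (length 2)
  B: 01 (length 2)
  C: 10 (length 2)
  D: 000 (length 3)
  E: 001 (length 3)
Average length = Σ p(s) × length(s) = 2.0952 bits


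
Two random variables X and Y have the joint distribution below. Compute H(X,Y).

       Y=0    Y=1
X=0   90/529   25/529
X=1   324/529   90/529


H(X,Y) = -Σ p(x,y) log₂ p(x,y)
  p(0,0)=90/529: -0.1701 × log₂(0.1701) = 0.4347
  p(0,1)=25/529: -0.0473 × log₂(0.0473) = 0.2081
  p(1,0)=324/529: -0.6125 × log₂(0.6125) = 0.4332
  p(1,1)=90/529: -0.1701 × log₂(0.1701) = 0.4347
H(X,Y) = 1.5108 bits


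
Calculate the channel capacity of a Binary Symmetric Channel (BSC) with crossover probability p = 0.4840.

For BSC with error probability p:
C = 1 - H(p) where H(p) is binary entropy
H(0.4840) = -0.4840 × log₂(0.4840) - 0.5160 × log₂(0.5160)
H(p) = 0.9993
C = 1 - 0.9993 = 0.0007 bits/use


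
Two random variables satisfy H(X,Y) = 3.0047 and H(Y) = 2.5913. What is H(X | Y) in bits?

Chain rule: H(X,Y) = H(X|Y) + H(Y)
H(X|Y) = H(X,Y) - H(Y) = 3.0047 - 2.5913 = 0.4134 bits


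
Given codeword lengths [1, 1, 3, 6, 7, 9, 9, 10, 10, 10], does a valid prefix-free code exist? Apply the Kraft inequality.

Kraft inequality: Σ 2^(-l_i) ≤ 1 for prefix-free code
Calculating: 2^(-1) + 2^(-1) + 2^(-3) + 2^(-6) + 2^(-7) + 2^(-9) + 2^(-9) + 2^(-10) + 2^(-10) + 2^(-10)
= 0.5 + 0.5 + 0.125 + 0.015625 + 0.0078125 + 0.001953125 + 0.001953125 + 0.0009765625 + 0.0009765625 + 0.0009765625
= 1.1553
Since 1.1553 > 1, prefix-free code does not exist


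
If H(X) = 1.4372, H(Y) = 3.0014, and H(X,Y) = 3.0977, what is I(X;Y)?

I(X;Y) = H(X) + H(Y) - H(X,Y)
I(X;Y) = 1.4372 + 3.0014 - 3.0977 = 1.3409 bits


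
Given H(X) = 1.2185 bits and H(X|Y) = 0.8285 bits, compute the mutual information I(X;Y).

I(X;Y) = H(X) - H(X|Y)
I(X;Y) = 1.2185 - 0.8285 = 0.39 bits


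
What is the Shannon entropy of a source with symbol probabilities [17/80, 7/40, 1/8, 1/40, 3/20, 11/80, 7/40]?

H(X) = -Σ p(x) log₂ p(x)
  -17/80 × log₂(17/80) = 0.4748
  -7/40 × log₂(7/40) = 0.4401
  -1/8 × log₂(1/8) = 0.3750
  -1/40 × log₂(1/40) = 0.1330
  -3/20 × log₂(3/20) = 0.4105
  -11/80 × log₂(11/80) = 0.3936
  -7/40 × log₂(7/40) = 0.4401
H(X) = 2.6671 bits


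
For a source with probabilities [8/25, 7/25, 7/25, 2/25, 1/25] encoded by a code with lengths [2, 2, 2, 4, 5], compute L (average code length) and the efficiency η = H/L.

Average length L = Σ p_i × l_i = 2.2800 bits
Entropy H = 2.0317 bits
Efficiency η = H/L × 100% = 89.11%


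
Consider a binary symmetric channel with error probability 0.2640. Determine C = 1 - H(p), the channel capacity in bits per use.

For BSC with error probability p:
C = 1 - H(p) where H(p) is binary entropy
H(0.2640) = -0.2640 × log₂(0.2640) - 0.7360 × log₂(0.7360)
H(p) = 0.8327
C = 1 - 0.8327 = 0.1673 bits/use


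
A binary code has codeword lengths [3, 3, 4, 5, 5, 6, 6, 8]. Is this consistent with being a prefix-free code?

Kraft inequality: Σ 2^(-l_i) ≤ 1 for prefix-free code
Calculating: 2^(-3) + 2^(-3) + 2^(-4) + 2^(-5) + 2^(-5) + 2^(-6) + 2^(-6) + 2^(-8)
= 0.125 + 0.125 + 0.0625 + 0.03125 + 0.03125 + 0.015625 + 0.015625 + 0.00390625
= 0.4102
Since 0.4102 ≤ 1, prefix-free code exists


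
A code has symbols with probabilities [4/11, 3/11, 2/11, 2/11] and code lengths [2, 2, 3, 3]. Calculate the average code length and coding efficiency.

Average length L = Σ p_i × l_i = 2.3636 bits
Entropy H = 1.9363 bits
Efficiency η = H/L × 100% = 81.92%


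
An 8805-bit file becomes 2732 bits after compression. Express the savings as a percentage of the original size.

Space savings = (1 - Compressed/Original) × 100%
= (1 - 2732/8805) × 100%
= 68.97%


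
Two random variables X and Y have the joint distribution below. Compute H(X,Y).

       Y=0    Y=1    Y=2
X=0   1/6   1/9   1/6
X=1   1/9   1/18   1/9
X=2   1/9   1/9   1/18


H(X,Y) = -Σ p(x,y) log₂ p(x,y)
  p(0,0)=1/6: -0.1667 × log₂(0.1667) = 0.4308
  p(0,1)=1/9: -0.1111 × log₂(0.1111) = 0.3522
  p(0,2)=1/6: -0.1667 × log₂(0.1667) = 0.4308
  p(1,0)=1/9: -0.1111 × log₂(0.1111) = 0.3522
  p(1,1)=1/18: -0.0556 × log₂(0.0556) = 0.2317
  p(1,2)=1/9: -0.1111 × log₂(0.1111) = 0.3522
  p(2,0)=1/9: -0.1111 × log₂(0.1111) = 0.3522
  p(2,1)=1/9: -0.1111 × log₂(0.1111) = 0.3522
  p(2,2)=1/18: -0.0556 × log₂(0.0556) = 0.2317
H(X,Y) = 3.0860 bits


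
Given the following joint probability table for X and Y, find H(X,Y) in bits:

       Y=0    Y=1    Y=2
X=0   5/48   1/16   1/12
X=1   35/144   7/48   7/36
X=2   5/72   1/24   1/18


H(X,Y) = -Σ p(x,y) log₂ p(x,y)
  p(0,0)=5/48: -0.1042 × log₂(0.1042) = 0.3399
  p(0,1)=1/16: -0.0625 × log₂(0.0625) = 0.2500
  p(0,2)=1/12: -0.0833 × log₂(0.0833) = 0.2987
  p(1,0)=35/144: -0.2431 × log₂(0.2431) = 0.4960
  p(1,1)=7/48: -0.1458 × log₂(0.1458) = 0.4051
  p(1,2)=7/36: -0.1944 × log₂(0.1944) = 0.4594
  p(2,0)=5/72: -0.0694 × log₂(0.0694) = 0.2672
  p(2,1)=1/24: -0.0417 × log₂(0.0417) = 0.1910
  p(2,2)=1/18: -0.0556 × log₂(0.0556) = 0.2317
H(X,Y) = 2.9390 bits


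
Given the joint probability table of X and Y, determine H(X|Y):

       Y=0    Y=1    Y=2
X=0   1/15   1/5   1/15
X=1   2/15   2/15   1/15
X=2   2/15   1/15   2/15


H(X|Y) = Σ_y p(y) H(X|Y=y)
  p(Y=0) = 1/3, H(X|Y=0) = 1.5219
  p(Y=1) = 2/5, H(X|Y=1) = 1.4591
  p(Y=2) = 4/15, H(X|Y=2) = 1.5000
H(X|Y) = 0.3333×1.5219 + 0.4000×1.4591 + 0.2667×1.5000 = 1.4910 bits


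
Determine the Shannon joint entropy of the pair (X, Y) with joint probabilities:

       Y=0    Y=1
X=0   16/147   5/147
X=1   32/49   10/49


H(X,Y) = -Σ p(x,y) log₂ p(x,y)
  p(0,0)=16/147: -0.1088 × log₂(0.1088) = 0.3483
  p(0,1)=5/147: -0.0340 × log₂(0.0340) = 0.1659
  p(1,0)=32/49: -0.6531 × log₂(0.6531) = 0.4014
  p(1,1)=10/49: -0.2041 × log₂(0.2041) = 0.4679
H(X,Y) = 1.3835 bits


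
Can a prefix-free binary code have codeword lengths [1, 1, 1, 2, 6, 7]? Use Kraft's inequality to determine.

Kraft inequality: Σ 2^(-l_i) ≤ 1 for prefix-free code
Calculating: 2^(-1) + 2^(-1) + 2^(-1) + 2^(-2) + 2^(-6) + 2^(-7)
= 0.5 + 0.5 + 0.5 + 0.25 + 0.015625 + 0.0078125
= 1.7734
Since 1.7734 > 1, prefix-free code does not exist


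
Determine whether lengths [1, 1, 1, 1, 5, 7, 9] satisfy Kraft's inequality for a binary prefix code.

Kraft inequality: Σ 2^(-l_i) ≤ 1 for prefix-free code
Calculating: 2^(-1) + 2^(-1) + 2^(-1) + 2^(-1) + 2^(-5) + 2^(-7) + 2^(-9)
= 0.5 + 0.5 + 0.5 + 0.5 + 0.03125 + 0.0078125 + 0.001953125
= 2.0410
Since 2.0410 > 1, prefix-free code does not exist


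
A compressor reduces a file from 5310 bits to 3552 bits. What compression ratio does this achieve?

Compression ratio = Original / Compressed
= 5310 / 3552 = 1.49:1


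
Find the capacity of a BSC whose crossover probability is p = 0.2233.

For BSC with error probability p:
C = 1 - H(p) where H(p) is binary entropy
H(0.2233) = -0.2233 × log₂(0.2233) - 0.7767 × log₂(0.7767)
H(p) = 0.7661
C = 1 - 0.7661 = 0.2339 bits/use


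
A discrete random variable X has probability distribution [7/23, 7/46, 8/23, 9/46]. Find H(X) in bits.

H(X) = -Σ p(x) log₂ p(x)
  -7/23 × log₂(7/23) = 0.5223
  -7/46 × log₂(7/46) = 0.4133
  -8/23 × log₂(8/23) = 0.5299
  -9/46 × log₂(9/46) = 0.4605
H(X) = 1.9261 bits


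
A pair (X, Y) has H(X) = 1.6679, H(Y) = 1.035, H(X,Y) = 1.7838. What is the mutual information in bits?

I(X;Y) = H(X) + H(Y) - H(X,Y)
I(X;Y) = 1.6679 + 1.035 - 1.7838 = 0.9191 bits


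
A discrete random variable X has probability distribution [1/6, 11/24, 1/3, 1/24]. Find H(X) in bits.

H(X) = -Σ p(x) log₂ p(x)
  -1/6 × log₂(1/6) = 0.4308
  -11/24 × log₂(11/24) = 0.5159
  -1/3 × log₂(1/3) = 0.5283
  -1/24 × log₂(1/24) = 0.1910
H(X) = 1.6661 bits


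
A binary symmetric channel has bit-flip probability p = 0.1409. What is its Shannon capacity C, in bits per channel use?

For BSC with error probability p:
C = 1 - H(p) where H(p) is binary entropy
H(0.1409) = -0.1409 × log₂(0.1409) - 0.8591 × log₂(0.8591)
H(p) = 0.5866
C = 1 - 0.5866 = 0.4134 bits/use


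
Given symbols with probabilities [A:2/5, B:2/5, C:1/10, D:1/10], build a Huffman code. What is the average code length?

Huffman tree construction:
Combine smallest probabilities repeatedly
Resulting codes:
  A: 11 (length 2)
  B: 0 (length 1)
  C: 100 (length 3)
  D: 101 (length 3)
Average length = Σ p(s) × length(s) = 1.8000 bits


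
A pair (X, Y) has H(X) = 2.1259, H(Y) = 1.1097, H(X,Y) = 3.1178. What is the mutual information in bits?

I(X;Y) = H(X) + H(Y) - H(X,Y)
I(X;Y) = 2.1259 + 1.1097 - 3.1178 = 0.1178 bits


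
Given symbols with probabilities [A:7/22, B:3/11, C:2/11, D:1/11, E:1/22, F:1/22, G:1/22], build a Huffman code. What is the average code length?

Huffman tree construction:
Combine smallest probabilities repeatedly
Resulting codes:
  A: 11 (length 2)
  B: 10 (length 2)
  C: 00 (length 2)
  D: 0111 (length 4)
  E: 0100 (length 4)
  F: 0101 (length 4)
  G: 0110 (length 4)
Average length = Σ p(s) × length(s) = 2.4545 bits


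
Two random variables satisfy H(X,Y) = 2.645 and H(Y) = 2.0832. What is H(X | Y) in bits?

Chain rule: H(X,Y) = H(X|Y) + H(Y)
H(X|Y) = H(X,Y) - H(Y) = 2.645 - 2.0832 = 0.5618 bits


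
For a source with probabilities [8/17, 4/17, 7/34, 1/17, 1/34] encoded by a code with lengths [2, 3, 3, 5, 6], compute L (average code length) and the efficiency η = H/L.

Average length L = Σ p_i × l_i = 2.7353 bits
Entropy H = 1.8624 bits
Efficiency η = H/L × 100% = 68.09%


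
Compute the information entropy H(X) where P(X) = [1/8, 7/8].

H(X) = -Σ p(x) log₂ p(x)
  -1/8 × log₂(1/8) = 0.3750
  -7/8 × log₂(7/8) = 0.1686
H(X) = 0.5436 bits


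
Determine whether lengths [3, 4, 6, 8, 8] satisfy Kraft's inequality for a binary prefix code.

Kraft inequality: Σ 2^(-l_i) ≤ 1 for prefix-free code
Calculating: 2^(-3) + 2^(-4) + 2^(-6) + 2^(-8) + 2^(-8)
= 0.125 + 0.0625 + 0.015625 + 0.00390625 + 0.00390625
= 0.2109
Since 0.2109 ≤ 1, prefix-free code exists


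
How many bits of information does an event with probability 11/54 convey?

Information content I(x) = -log₂(p(x))
I = -log₂(11/54) = -log₂(0.2037)
I = 2.2955 bits


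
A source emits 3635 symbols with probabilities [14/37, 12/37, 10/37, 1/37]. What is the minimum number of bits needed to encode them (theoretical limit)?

Entropy H = 1.7083 bits/symbol
Minimum bits = H × n = 1.7083 × 3635
= 6209.76 bits


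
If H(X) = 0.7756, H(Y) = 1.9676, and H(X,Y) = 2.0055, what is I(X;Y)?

I(X;Y) = H(X) + H(Y) - H(X,Y)
I(X;Y) = 0.7756 + 1.9676 - 2.0055 = 0.7377 bits


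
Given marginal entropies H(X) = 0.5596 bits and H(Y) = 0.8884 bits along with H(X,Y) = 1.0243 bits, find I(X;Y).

I(X;Y) = H(X) + H(Y) - H(X,Y)
I(X;Y) = 0.5596 + 0.8884 - 1.0243 = 0.4237 bits


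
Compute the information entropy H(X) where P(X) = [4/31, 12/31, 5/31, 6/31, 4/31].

H(X) = -Σ p(x) log₂ p(x)
  -4/31 × log₂(4/31) = 0.3812
  -12/31 × log₂(12/31) = 0.5300
  -5/31 × log₂(5/31) = 0.4246
  -6/31 × log₂(6/31) = 0.4586
  -4/31 × log₂(4/31) = 0.3812
H(X) = 2.1755 bits


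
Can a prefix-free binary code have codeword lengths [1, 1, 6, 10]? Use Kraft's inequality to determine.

Kraft inequality: Σ 2^(-l_i) ≤ 1 for prefix-free code
Calculating: 2^(-1) + 2^(-1) + 2^(-6) + 2^(-10)
= 0.5 + 0.5 + 0.015625 + 0.0009765625
= 1.0166
Since 1.0166 > 1, prefix-free code does not exist


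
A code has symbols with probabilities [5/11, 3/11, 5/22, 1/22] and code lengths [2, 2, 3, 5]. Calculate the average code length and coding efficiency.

Average length L = Σ p_i × l_i = 2.3636 bits
Entropy H = 1.7168 bits
Efficiency η = H/L × 100% = 72.63%


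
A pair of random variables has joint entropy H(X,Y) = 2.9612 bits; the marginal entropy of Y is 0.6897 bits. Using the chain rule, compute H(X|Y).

Chain rule: H(X,Y) = H(X|Y) + H(Y)
H(X|Y) = H(X,Y) - H(Y) = 2.9612 - 0.6897 = 2.2715 bits


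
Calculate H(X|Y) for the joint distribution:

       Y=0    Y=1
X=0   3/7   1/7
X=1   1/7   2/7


H(X|Y) = Σ_y p(y) H(X|Y=y)
  p(Y=0) = 4/7, H(X|Y=0) = 0.8113
  p(Y=1) = 3/7, H(X|Y=1) = 0.9183
H(X|Y) = 0.5714×0.8113 + 0.4286×0.9183 = 0.8571 bits


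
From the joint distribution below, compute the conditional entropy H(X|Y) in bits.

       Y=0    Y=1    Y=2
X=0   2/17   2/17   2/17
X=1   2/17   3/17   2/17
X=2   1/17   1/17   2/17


H(X|Y) = Σ_y p(y) H(X|Y=y)
  p(Y=0) = 5/17, H(X|Y=0) = 1.5219
  p(Y=1) = 6/17, H(X|Y=1) = 1.4591
  p(Y=2) = 6/17, H(X|Y=2) = 1.5850
H(X|Y) = 0.2941×1.5219 + 0.3529×1.4591 + 0.3529×1.5850 = 1.5220 bits


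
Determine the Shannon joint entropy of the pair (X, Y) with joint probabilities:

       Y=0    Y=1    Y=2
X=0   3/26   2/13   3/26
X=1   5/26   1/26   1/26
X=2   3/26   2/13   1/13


H(X,Y) = -Σ p(x,y) log₂ p(x,y)
  p(0,0)=3/26: -0.1154 × log₂(0.1154) = 0.3595
  p(0,1)=2/13: -0.1538 × log₂(0.1538) = 0.4155
  p(0,2)=3/26: -0.1154 × log₂(0.1154) = 0.3595
  p(1,0)=5/26: -0.1923 × log₂(0.1923) = 0.4574
  p(1,1)=1/26: -0.0385 × log₂(0.0385) = 0.1808
  p(1,2)=1/26: -0.0385 × log₂(0.0385) = 0.1808
  p(2,0)=3/26: -0.1154 × log₂(0.1154) = 0.3595
  p(2,1)=2/13: -0.1538 × log₂(0.1538) = 0.4155
  p(2,2)=1/13: -0.0769 × log₂(0.0769) = 0.2846
H(X,Y) = 3.0130 bits


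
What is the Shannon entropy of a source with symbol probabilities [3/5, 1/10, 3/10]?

H(X) = -Σ p(x) log₂ p(x)
  -3/5 × log₂(3/5) = 0.4422
  -1/10 × log₂(1/10) = 0.3322
  -3/10 × log₂(3/10) = 0.5211
H(X) = 1.2955 bits


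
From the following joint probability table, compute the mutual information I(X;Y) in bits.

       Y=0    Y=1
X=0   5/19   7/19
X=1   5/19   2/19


H(X) = 0.9495, H(Y) = 0.9980, H(X,Y) = 1.8863
I(X;Y) = H(X) + H(Y) - H(X,Y) = 0.0611 bits


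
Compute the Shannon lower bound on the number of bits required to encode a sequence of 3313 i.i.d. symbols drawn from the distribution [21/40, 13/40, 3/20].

Entropy H = 1.4256 bits/symbol
Minimum bits = H × n = 1.4256 × 3313
= 4722.93 bits


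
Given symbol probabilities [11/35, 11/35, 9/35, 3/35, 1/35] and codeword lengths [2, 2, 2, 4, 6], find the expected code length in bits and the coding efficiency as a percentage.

Average length L = Σ p_i × l_i = 2.2857 bits
Entropy H = 2.0038 bits
Efficiency η = H/L × 100% = 87.67%


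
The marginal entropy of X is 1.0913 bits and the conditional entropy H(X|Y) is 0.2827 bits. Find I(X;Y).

I(X;Y) = H(X) - H(X|Y)
I(X;Y) = 1.0913 - 0.2827 = 0.8086 bits


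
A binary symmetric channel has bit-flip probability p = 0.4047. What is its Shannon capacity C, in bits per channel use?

For BSC with error probability p:
C = 1 - H(p) where H(p) is binary entropy
H(0.4047) = -0.4047 × log₂(0.4047) - 0.5953 × log₂(0.5953)
H(p) = 0.9736
C = 1 - 0.9736 = 0.0264 bits/use


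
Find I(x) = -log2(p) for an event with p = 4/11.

Information content I(x) = -log₂(p(x))
I = -log₂(4/11) = -log₂(0.3636)
I = 1.4594 bits


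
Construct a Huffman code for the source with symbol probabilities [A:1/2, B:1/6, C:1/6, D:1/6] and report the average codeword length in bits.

Huffman tree construction:
Combine smallest probabilities repeatedly
Resulting codes:
  A: 0 (length 1)
  B: 110 (length 3)
  C: 111 (length 3)
  D: 10 (length 2)
Average length = Σ p(s) × length(s) = 1.8333 bits


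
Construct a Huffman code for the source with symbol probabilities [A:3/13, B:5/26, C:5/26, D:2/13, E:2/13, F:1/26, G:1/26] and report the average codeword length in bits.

Huffman tree construction:
Combine smallest probabilities repeatedly
Resulting codes:
  A: 01 (length 2)
  B: 111 (length 3)
  C: 00 (length 2)
  D: 101 (length 3)
  E: 110 (length 3)
  F: 1000 (length 4)
  G: 1001 (length 4)
Average length = Σ p(s) × length(s) = 2.6538 bits


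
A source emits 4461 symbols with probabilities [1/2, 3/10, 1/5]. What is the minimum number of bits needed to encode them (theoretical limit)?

Entropy H = 1.4855 bits/symbol
Minimum bits = H × n = 1.4855 × 4461
= 6626.71 bits


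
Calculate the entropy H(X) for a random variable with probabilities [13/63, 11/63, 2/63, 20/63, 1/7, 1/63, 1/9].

H(X) = -Σ p(x) log₂ p(x)
  -13/63 × log₂(13/63) = 0.4698
  -11/63 × log₂(11/63) = 0.4396
  -2/63 × log₂(2/63) = 0.1580
  -20/63 × log₂(20/63) = 0.5255
  -1/7 × log₂(1/7) = 0.4011
  -1/63 × log₂(1/63) = 0.0949
  -1/9 × log₂(1/9) = 0.3522
H(X) = 2.4411 bits


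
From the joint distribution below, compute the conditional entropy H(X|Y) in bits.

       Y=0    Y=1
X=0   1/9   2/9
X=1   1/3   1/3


H(X|Y) = Σ_y p(y) H(X|Y=y)
  p(Y=0) = 4/9, H(X|Y=0) = 0.8113
  p(Y=1) = 5/9, H(X|Y=1) = 0.9710
H(X|Y) = 0.4444×0.8113 + 0.5556×0.9710 = 0.9000 bits


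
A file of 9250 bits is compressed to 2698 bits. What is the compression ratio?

Compression ratio = Original / Compressed
= 9250 / 2698 = 3.43:1


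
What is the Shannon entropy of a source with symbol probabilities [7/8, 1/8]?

H(X) = -Σ p(x) log₂ p(x)
  -7/8 × log₂(7/8) = 0.1686
  -1/8 × log₂(1/8) = 0.3750
H(X) = 0.5436 bits


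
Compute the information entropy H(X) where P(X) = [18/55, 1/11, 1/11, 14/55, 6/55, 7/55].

H(X) = -Σ p(x) log₂ p(x)
  -18/55 × log₂(18/55) = 0.5274
  -1/11 × log₂(1/11) = 0.3145
  -1/11 × log₂(1/11) = 0.3145
  -14/55 × log₂(14/55) = 0.5025
  -6/55 × log₂(6/55) = 0.3487
  -7/55 × log₂(7/55) = 0.3785
H(X) = 2.3860 bits


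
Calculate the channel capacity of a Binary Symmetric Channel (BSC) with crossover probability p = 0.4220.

For BSC with error probability p:
C = 1 - H(p) where H(p) is binary entropy
H(0.4220) = -0.4220 × log₂(0.4220) - 0.5780 × log₂(0.5780)
H(p) = 0.9824
C = 1 - 0.9824 = 0.0176 bits/use


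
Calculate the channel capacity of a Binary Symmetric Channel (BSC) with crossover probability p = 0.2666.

For BSC with error probability p:
C = 1 - H(p) where H(p) is binary entropy
H(0.2666) = -0.2666 × log₂(0.2666) - 0.7334 × log₂(0.7334)
H(p) = 0.8365
C = 1 - 0.8365 = 0.1635 bits/use


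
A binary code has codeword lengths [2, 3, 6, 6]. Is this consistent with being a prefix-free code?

Kraft inequality: Σ 2^(-l_i) ≤ 1 for prefix-free code
Calculating: 2^(-2) + 2^(-3) + 2^(-6) + 2^(-6)
= 0.25 + 0.125 + 0.015625 + 0.015625
= 0.4062
Since 0.4062 ≤ 1, prefix-free code exists


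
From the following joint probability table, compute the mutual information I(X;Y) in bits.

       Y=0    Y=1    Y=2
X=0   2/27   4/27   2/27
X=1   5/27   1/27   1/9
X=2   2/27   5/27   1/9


H(X) = 1.5790, H(Y) = 1.5790, H(X,Y) = 3.0242
I(X;Y) = H(X) + H(Y) - H(X,Y) = 0.1338 bits


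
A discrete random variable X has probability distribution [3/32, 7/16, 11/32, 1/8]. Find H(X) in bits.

H(X) = -Σ p(x) log₂ p(x)
  -3/32 × log₂(3/32) = 0.3202
  -7/16 × log₂(7/16) = 0.5218
  -11/32 × log₂(11/32) = 0.5296
  -1/8 × log₂(1/8) = 0.3750
H(X) = 1.7465 bits


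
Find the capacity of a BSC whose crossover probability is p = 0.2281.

For BSC with error probability p:
C = 1 - H(p) where H(p) is binary entropy
H(0.2281) = -0.2281 × log₂(0.2281) - 0.7719 × log₂(0.7719)
H(p) = 0.7747
C = 1 - 0.7747 = 0.2253 bits/use


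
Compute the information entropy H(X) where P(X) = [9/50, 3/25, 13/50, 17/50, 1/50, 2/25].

H(X) = -Σ p(x) log₂ p(x)
  -9/50 × log₂(9/50) = 0.4453
  -3/25 × log₂(3/25) = 0.3671
  -13/50 × log₂(13/50) = 0.5053
  -17/50 × log₂(17/50) = 0.5292
  -1/50 × log₂(1/50) = 0.1129
  -2/25 × log₂(2/25) = 0.2915
H(X) = 2.2512 bits


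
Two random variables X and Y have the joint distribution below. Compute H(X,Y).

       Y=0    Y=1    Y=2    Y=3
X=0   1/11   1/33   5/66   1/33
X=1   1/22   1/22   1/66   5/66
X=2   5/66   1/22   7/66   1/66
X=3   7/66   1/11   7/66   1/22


H(X,Y) = -Σ p(x,y) log₂ p(x,y)
  p(0,0)=1/11: -0.0909 × log₂(0.0909) = 0.3145
  p(0,1)=1/33: -0.0303 × log₂(0.0303) = 0.1529
  p(0,2)=5/66: -0.0758 × log₂(0.0758) = 0.2820
  p(0,3)=1/33: -0.0303 × log₂(0.0303) = 0.1529
  p(1,0)=1/22: -0.0455 × log₂(0.0455) = 0.2027
  p(1,1)=1/22: -0.0455 × log₂(0.0455) = 0.2027
  p(1,2)=1/66: -0.0152 × log₂(0.0152) = 0.0916
  p(1,3)=5/66: -0.0758 × log₂(0.0758) = 0.2820
  p(2,0)=5/66: -0.0758 × log₂(0.0758) = 0.2820
  p(2,1)=1/22: -0.0455 × log₂(0.0455) = 0.2027
  p(2,2)=7/66: -0.1061 × log₂(0.1061) = 0.3433
  p(2,3)=1/66: -0.0152 × log₂(0.0152) = 0.0916
  p(3,0)=7/66: -0.1061 × log₂(0.1061) = 0.3433
  p(3,1)=1/11: -0.0909 × log₂(0.0909) = 0.3145
  p(3,2)=7/66: -0.1061 × log₂(0.1061) = 0.3433
  p(3,3)=1/22: -0.0455 × log₂(0.0455) = 0.2027
H(X,Y) = 3.8047 bits
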